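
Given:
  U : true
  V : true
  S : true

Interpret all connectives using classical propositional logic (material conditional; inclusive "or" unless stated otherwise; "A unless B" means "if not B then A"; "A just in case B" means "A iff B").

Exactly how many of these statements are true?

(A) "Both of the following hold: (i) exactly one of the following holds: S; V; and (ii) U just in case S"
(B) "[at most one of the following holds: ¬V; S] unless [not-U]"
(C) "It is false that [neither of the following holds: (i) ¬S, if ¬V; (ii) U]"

2

(A): In symbols: (S xor V) & (U <-> S)

S xor V = T xor T = F
U <-> S = T <-> T = T
(S xor V) & (U <-> S) = F & T = F
Thus (A) is false.

(B): Formalization: (~V nand S) | ~U

~V = ~T = F
~V nand S = F nand T = T
~U = ~T = F
(~V nand S) | ~U = T | F = T
Thus (B) is true.

(C): Formalization: ~((~V -> ~S) nor U)

~V = ~T = F
~S = ~T = F
~V -> ~S = F -> F = T
(~V -> ~S) nor U = T nor T = F
~((~V -> ~S) nor U) = ~F = T
Hence (C) is true.

2 of the 3 statements are true ((B), (C)).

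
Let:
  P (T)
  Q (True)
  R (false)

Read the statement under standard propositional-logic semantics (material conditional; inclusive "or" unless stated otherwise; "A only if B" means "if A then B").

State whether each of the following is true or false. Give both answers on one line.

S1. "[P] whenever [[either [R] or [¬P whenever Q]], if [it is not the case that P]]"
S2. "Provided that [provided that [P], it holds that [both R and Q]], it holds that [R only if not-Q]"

S1: Parsed as (~P -> (R | (Q -> ~P))) -> P

~P = ~T = F
~P = ~T = F
Q -> ~P = T -> F = F
R | (Q -> ~P) = F | F = F
~P -> (R | (Q -> ~P)) = F -> F = T
(~P -> (R | (Q -> ~P))) -> P = T -> T = T
Thus S1 is true.

S2: In symbols: (P -> (R & Q)) -> (R -> ~Q)

R & Q = F & T = F
P -> (R & Q) = T -> F = F
~Q = ~T = F
R -> ~Q = F -> F = T
(P -> (R & Q)) -> (R -> ~Q) = F -> T = T
Hence S2 is true.

S1 True / S2 True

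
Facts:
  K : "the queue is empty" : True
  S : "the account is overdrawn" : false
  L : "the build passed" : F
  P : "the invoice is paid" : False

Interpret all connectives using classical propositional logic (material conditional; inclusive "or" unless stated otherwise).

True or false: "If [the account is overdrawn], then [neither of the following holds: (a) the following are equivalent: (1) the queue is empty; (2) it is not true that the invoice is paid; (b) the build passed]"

Values: S=F, K=T, P=F, L=F.
Parsed as S → ((K ↔ ¬P) ↓ L)

¬P = ¬F = T
K ↔ ¬P = T ↔ T = T
(K ↔ ¬P) ↓ L = T ↓ F = F
S → ((K ↔ ¬P) ↓ L) = F → F = T

True.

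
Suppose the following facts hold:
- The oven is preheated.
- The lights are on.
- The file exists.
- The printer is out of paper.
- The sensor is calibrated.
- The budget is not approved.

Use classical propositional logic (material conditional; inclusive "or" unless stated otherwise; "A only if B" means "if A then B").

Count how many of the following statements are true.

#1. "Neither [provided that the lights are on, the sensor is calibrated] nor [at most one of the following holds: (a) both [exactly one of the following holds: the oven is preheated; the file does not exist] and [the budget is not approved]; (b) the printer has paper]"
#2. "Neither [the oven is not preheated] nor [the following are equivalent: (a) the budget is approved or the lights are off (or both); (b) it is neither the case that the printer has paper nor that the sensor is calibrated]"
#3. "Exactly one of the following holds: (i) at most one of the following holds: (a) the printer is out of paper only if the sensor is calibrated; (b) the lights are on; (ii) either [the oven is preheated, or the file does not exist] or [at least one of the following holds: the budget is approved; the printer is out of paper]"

Let V = "the lights are on" (T), D = "the sensor is calibrated" (T), N = "the oven is preheated" (T), H = "the file exists" (T), W = "the budget is approved" (F), U = "the printer has paper" (F).

#1: In symbols: (V -> D) nor (((N xor ~H) & ~W) nand U)

V -> D = T -> T = T
~H = ~T = F
N xor ~H = T xor F = T
~W = ~F = T
(N xor ~H) & ~W = T & T = T
((N xor ~H) & ~W) nand U = T nand F = T
(V -> D) nor (((N xor ~H) & ~W) nand U) = T nor T = F
So #1 is false.

#2: Parsed as ~N nor ((W | ~V) <-> (U nor D))

~N = ~T = F
~V = ~T = F
W | ~V = F | F = F
U nor D = F nor T = F
(W | ~V) <-> (U nor D) = F <-> F = T
~N nor ((W | ~V) <-> (U nor D)) = F nor T = F
So #2 is false.

#3: In symbols: ((~U -> D) nand V) xor ((N | ~H) | (W | ~U))

~U = ~F = T
~U -> D = T -> T = T
(~U -> D) nand V = T nand T = F
~H = ~T = F
N | ~H = T | F = T
~U = ~F = T
W | ~U = F | T = T
(N | ~H) | (W | ~U) = T | T = T
((~U -> D) nand V) xor ((N | ~H) | (W | ~U)) = F xor T = T
So #3 is true.

Count: 1.

1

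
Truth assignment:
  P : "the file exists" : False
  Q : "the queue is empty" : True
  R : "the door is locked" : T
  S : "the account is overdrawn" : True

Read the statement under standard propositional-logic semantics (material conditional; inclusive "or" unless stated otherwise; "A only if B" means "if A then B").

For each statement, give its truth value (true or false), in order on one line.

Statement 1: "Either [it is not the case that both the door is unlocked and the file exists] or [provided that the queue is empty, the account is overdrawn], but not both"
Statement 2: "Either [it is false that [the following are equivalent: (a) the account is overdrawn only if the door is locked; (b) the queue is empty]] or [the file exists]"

Statement 1 false, Statement 2 false

Statement 1: In symbols: (not R nand P) xor (Q -> S)

not R = not True = False
not R nand P = False nand False = True
Q -> S = True -> True = True
(not R nand P) xor (Q -> S) = True xor True = False
Hence Statement 1 is false.

Statement 2: Formalization: not ((S -> R) iff Q) or P

S -> R = True -> True = True
(S -> R) iff Q = True iff True = True
not ((S -> R) iff Q) = not True = False
not ((S -> R) iff Q) or P = False or False = False
Thus Statement 2 is false.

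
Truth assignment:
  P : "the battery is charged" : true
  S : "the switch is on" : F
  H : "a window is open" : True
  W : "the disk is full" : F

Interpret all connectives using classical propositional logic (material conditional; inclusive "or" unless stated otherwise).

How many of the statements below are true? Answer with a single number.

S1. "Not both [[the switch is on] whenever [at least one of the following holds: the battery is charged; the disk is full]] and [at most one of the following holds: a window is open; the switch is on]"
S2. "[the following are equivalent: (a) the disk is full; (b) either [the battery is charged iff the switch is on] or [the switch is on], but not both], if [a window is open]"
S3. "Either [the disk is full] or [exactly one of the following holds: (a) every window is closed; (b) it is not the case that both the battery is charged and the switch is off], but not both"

S1: In symbols: ((P | W) -> S) nand (H nand S)

P | W = T | F = T
(P | W) -> S = T -> F = F
H nand S = T nand F = T
((P | W) -> S) nand (H nand S) = F nand T = T
Thus S1 is true.

S2: In symbols: H -> (W <-> ((P <-> S) xor S))

P <-> S = T <-> F = F
(P <-> S) xor S = F xor F = F
W <-> ((P <-> S) xor S) = F <-> F = T
H -> (W <-> ((P <-> S) xor S)) = T -> T = T
So S2 is true.

S3: Formalization: W xor (~H xor (P nand ~S))

~H = ~T = F
~S = ~F = T
P nand ~S = T nand T = F
~H xor (P nand ~S) = F xor F = F
W xor (~H xor (P nand ~S)) = F xor F = F
So S3 is false.

Count: 2.

2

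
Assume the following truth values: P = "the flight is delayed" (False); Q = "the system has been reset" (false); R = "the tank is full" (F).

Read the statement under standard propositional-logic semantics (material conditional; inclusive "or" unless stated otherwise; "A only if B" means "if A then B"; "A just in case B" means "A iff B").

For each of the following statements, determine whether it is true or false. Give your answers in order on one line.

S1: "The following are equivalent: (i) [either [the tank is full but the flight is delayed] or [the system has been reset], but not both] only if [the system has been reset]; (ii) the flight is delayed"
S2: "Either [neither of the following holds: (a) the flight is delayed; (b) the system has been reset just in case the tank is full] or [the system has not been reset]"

S1: In symbols: (((R ∧ P) ⊕ Q) → Q) ↔ P

R ∧ P = F ∧ F = F
(R ∧ P) ⊕ Q = F ⊕ F = F
((R ∧ P) ⊕ Q) → Q = F → F = T
(((R ∧ P) ⊕ Q) → Q) ↔ P = T ↔ F = F
Thus S1 is false.

S2: Formalization: (P ↓ (Q ↔ R)) ∨ ¬Q

Q ↔ R = F ↔ F = T
P ↓ (Q ↔ R) = F ↓ T = F
¬Q = ¬F = T
(P ↓ (Q ↔ R)) ∨ ¬Q = F ∨ T = T
Thus S2 is true.

S1 false; S2 true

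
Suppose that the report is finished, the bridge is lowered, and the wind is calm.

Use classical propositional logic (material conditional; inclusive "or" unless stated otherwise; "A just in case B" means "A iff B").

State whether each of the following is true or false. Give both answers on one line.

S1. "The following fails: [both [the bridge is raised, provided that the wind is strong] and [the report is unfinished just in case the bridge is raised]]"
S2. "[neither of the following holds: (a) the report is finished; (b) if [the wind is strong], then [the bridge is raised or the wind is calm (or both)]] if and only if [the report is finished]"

S1 false / S2 false

Let R = "the wind is strong" (False), Q = "the bridge is raised" (False), P = "the report is finished" (True).

S1: Parsed as not ((R -> Q) and (not P iff Q))

R -> Q = False -> False = True
not P = not True = False
not P iff Q = False iff False = True
(R -> Q) and (not P iff Q) = True and True = True
not ((R -> Q) and (not P iff Q)) = not True = False
Thus S1 is false.

S2: Formalization: (P nor (R -> (Q or not R))) iff P

not R = not False = True
Q or not R = False or True = True
R -> (Q or not R) = False -> True = True
P nor (R -> (Q or not R)) = True nor True = False
(P nor (R -> (Q or not R))) iff P = False iff True = False
Thus S2 is false.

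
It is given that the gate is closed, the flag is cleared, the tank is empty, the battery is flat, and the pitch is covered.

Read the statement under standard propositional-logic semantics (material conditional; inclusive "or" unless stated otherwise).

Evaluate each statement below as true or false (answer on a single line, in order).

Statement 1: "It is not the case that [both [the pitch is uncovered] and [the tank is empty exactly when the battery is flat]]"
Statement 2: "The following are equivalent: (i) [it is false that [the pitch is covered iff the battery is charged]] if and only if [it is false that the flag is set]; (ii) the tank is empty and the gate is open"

Statement 1 true; Statement 2 false

Let K = "the pitch is covered" (T), D = "the tank is full" (F), R = "the battery is charged" (F), V = "the flag is set" (F), P = "the gate is open" (F).

Statement 1: This is ~(~K & (~D <-> ~R)).

~K = ~T = F
~D = ~F = T
~R = ~F = T
~D <-> ~R = T <-> T = T
~K & (~D <-> ~R) = F & T = F
~(~K & (~D <-> ~R)) = ~F = T
Hence Statement 1 is true.

Statement 2: This is (~(K <-> R) <-> ~V) <-> (~D & P).

K <-> R = T <-> F = F
~(K <-> R) = ~F = T
~V = ~F = T
~(K <-> R) <-> ~V = T <-> T = T
~D = ~F = T
~D & P = T & F = F
(~(K <-> R) <-> ~V) <-> (~D & P) = T <-> F = F
Hence Statement 2 is false.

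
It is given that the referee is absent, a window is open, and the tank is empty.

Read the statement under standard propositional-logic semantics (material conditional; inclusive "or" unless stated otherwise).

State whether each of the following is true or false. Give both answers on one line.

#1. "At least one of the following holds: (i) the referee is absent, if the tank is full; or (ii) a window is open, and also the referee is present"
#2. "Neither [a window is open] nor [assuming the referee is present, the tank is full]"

#1 T; #2 F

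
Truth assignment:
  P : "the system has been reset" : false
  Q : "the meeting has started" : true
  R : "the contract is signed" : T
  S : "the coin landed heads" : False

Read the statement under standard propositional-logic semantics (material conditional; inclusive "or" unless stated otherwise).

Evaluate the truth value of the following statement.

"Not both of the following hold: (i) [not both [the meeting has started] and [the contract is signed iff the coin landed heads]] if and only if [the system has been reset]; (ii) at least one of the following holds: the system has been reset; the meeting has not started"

Values: Q=True, R=True, S=False, P=False.
This is ((Q nand (R iff S)) iff P) nand (P or not Q).

R iff S = True iff False = False
Q nand (R iff S) = True nand False = True
(Q nand (R iff S)) iff P = True iff False = False
not Q = not True = False
P or not Q = False or False = False
((Q nand (R iff S)) iff P) nand (P or not Q) = False nand False = True

True.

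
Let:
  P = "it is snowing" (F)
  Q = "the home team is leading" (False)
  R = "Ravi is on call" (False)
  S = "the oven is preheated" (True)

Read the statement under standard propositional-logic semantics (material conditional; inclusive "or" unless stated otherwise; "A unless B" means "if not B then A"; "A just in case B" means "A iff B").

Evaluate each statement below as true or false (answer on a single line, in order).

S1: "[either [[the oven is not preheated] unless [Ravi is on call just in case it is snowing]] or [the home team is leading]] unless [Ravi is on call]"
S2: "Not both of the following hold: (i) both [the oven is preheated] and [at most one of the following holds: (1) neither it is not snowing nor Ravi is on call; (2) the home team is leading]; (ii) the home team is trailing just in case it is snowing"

S1 T / S2 T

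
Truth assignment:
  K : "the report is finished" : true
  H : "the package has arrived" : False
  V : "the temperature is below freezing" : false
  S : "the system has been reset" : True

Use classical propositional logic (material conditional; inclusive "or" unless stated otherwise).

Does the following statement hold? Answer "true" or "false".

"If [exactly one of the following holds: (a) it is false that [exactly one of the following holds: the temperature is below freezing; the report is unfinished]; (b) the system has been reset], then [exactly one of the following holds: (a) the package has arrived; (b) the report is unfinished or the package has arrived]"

True.

Values: V=False, K=True, S=True, H=False.
In symbols: (not (V xor not K) xor S) -> (H xor (not K or H))

not K = not True = False
V xor not K = False xor False = False
not (V xor not K) = not False = True
not (V xor not K) xor S = True xor True = False
not K = not True = False
not K or H = False or False = False
H xor (not K or H) = False xor False = False
(not (V xor not K) xor S) -> (H xor (not K or H)) = False -> False = True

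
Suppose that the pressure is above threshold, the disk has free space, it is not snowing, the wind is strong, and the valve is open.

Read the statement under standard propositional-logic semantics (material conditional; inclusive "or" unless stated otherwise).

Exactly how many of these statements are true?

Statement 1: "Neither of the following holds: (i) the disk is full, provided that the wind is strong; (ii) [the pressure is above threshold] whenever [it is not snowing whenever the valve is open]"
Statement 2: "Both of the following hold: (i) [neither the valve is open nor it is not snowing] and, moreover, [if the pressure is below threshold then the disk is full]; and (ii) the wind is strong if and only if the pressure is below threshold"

0

Let S = "the wind is strong" (True), Q = "the disk is full" (False), U = "the valve is open" (True), R = "it is snowing" (False), P = "the pressure is above threshold" (True).

Statement 1: Parsed as (S -> Q) nor ((U -> not R) -> P)

S -> Q = True -> False = False
not R = not False = True
U -> not R = True -> True = True
(U -> not R) -> P = True -> True = True
(S -> Q) nor ((U -> not R) -> P) = False nor True = False
Hence Statement 1 is false.

Statement 2: Parsed as ((U nor not R) and (not P -> Q)) and (S iff not P)

not R = not False = True
U nor not R = True nor True = False
not P = not True = False
not P -> Q = False -> False = True
(U nor not R) and (not P -> Q) = False and True = False
not P = not True = False
S iff not P = True iff False = False
((U nor not R) and (not P -> Q)) and (S iff not P) = False and False = False
So Statement 2 is false.

True statements: 0 (none).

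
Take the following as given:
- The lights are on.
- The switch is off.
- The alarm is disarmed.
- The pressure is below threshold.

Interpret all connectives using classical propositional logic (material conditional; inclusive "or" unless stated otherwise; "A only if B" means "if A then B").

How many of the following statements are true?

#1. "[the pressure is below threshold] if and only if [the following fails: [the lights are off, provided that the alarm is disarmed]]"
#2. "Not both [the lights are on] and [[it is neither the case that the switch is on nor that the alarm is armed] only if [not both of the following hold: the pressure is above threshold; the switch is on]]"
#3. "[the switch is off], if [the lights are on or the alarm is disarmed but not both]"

2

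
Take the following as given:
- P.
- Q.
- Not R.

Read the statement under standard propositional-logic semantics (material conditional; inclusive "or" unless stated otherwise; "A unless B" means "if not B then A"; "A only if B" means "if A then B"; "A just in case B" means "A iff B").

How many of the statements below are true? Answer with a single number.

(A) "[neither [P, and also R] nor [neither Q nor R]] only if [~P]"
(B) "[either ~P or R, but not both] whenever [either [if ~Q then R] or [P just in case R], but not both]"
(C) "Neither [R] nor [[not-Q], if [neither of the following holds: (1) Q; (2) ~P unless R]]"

0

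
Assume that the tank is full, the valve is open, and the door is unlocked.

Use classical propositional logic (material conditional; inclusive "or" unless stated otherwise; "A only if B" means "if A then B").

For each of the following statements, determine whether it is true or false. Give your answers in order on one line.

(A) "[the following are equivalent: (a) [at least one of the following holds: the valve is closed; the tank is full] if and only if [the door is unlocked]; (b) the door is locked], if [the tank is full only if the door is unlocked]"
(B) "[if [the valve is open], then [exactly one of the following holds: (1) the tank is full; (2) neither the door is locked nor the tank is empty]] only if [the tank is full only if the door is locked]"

Let P = "the tank is full" (True), R = "the door is locked" (False), Q = "the valve is open" (True).

(A): This is (P -> not R) -> (((not Q or P) iff not R) iff R).

not R = not False = True
P -> not R = True -> True = True
not Q = not True = False
not Q or P = False or True = True
not R = not False = True
(not Q or P) iff not R = True iff True = True
((not Q or P) iff not R) iff R = True iff False = False
(P -> not R) -> (((not Q or P) iff not R) iff R) = True -> False = False
So (A) is false.

(B): Formalization: (Q -> (P xor (R nor not P))) -> (P -> R)

not P = not True = False
R nor not P = False nor False = True
P xor (R nor not P) = True xor True = False
Q -> (P xor (R nor not P)) = True -> False = False
P -> R = True -> False = False
(Q -> (P xor (R nor not P))) -> (P -> R) = False -> False = True
Hence (B) is true.

(A) False / (B) True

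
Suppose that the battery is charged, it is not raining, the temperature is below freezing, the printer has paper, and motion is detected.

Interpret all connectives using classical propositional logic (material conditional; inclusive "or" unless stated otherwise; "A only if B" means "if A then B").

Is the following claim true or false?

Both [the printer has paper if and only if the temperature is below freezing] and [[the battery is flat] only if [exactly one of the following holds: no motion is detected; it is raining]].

True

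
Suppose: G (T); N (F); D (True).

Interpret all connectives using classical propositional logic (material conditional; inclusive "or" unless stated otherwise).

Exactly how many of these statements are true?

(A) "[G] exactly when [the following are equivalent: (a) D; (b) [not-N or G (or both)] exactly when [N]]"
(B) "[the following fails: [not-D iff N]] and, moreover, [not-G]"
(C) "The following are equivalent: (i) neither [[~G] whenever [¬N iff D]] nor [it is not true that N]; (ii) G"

(A): Parsed as G iff (D iff ((not N or G) iff N))

not N = not False = True
not N or G = True or True = True
(not N or G) iff N = True iff False = False
D iff ((not N or G) iff N) = True iff False = False
G iff (D iff ((not N or G) iff N)) = True iff False = False
Thus (A) is false.

(B): This is not (not D iff N) and not G.

not D = not True = False
not D iff N = False iff False = True
not (not D iff N) = not True = False
not G = not True = False
not (not D iff N) and not G = False and False = False
Thus (B) is false.

(C): In symbols: (((not N iff D) -> not G) nor not N) iff G

not N = not False = True
not N iff D = True iff True = True
not G = not True = False
(not N iff D) -> not G = True -> False = False
not N = not False = True
((not N iff D) -> not G) nor not N = False nor True = False
(((not N iff D) -> not G) nor not N) iff G = False iff True = False
Hence (C) is false.

Count: 0.

0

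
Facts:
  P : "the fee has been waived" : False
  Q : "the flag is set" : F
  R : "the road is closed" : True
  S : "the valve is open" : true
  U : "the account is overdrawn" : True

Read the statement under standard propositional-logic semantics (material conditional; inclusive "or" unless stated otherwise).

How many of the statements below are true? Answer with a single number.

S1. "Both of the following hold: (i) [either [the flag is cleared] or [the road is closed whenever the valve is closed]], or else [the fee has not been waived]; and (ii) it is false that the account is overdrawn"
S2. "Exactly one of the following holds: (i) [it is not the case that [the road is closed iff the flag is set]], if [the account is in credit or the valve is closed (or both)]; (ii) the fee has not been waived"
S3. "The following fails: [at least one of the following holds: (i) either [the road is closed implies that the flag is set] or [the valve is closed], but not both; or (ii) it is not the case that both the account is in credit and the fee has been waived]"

S1: In symbols: ((¬Q ∨ (¬S → R)) ∨ ¬P) ∧ ¬U

¬Q = ¬F = T
¬S = ¬T = F
¬S → R = F → T = T
¬Q ∨ (¬S → R) = T ∨ T = T
¬P = ¬F = T
(¬Q ∨ (¬S → R)) ∨ ¬P = T ∨ T = T
¬U = ¬T = F
((¬Q ∨ (¬S → R)) ∨ ¬P) ∧ ¬U = T ∧ F = F
Hence S1 is false.

S2: Formalization: ((¬U ∨ ¬S) → ¬(R ↔ Q)) ⊕ ¬P

¬U = ¬T = F
¬S = ¬T = F
¬U ∨ ¬S = F ∨ F = F
R ↔ Q = T ↔ F = F
¬(R ↔ Q) = ¬F = T
(¬U ∨ ¬S) → ¬(R ↔ Q) = F → T = T
¬P = ¬F = T
((¬U ∨ ¬S) → ¬(R ↔ Q)) ⊕ ¬P = T ⊕ T = F
Thus S2 is false.

S3: This is ¬(((R → Q) ⊕ ¬S) ∨ (¬U ↑ P)).

R → Q = T → F = F
¬S = ¬T = F
(R → Q) ⊕ ¬S = F ⊕ F = F
¬U = ¬T = F
¬U ↑ P = F ↑ F = T
((R → Q) ⊕ ¬S) ∨ (¬U ↑ P) = F ∨ T = T
¬(((R → Q) ⊕ ¬S) ∨ (¬U ↑ P)) = ¬T = F
So S3 is false.

True statements: 0 (none).

0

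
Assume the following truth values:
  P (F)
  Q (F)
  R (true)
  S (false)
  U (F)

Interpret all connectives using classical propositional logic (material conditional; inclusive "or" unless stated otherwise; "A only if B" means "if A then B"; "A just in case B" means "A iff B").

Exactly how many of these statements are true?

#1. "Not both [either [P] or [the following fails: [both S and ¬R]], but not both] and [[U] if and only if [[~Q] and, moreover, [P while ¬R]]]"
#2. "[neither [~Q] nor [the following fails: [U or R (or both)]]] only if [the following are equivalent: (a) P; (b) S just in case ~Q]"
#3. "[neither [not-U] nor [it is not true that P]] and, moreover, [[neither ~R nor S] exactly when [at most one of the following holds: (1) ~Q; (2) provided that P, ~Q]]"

#1: Parsed as (P xor ~(S & ~R)) nand (U <-> (~Q & (P & ~R)))

~R = ~T = F
S & ~R = F & F = F
~(S & ~R) = ~F = T
P xor ~(S & ~R) = F xor T = T
~Q = ~F = T
~R = ~T = F
P & ~R = F & F = F
~Q & (P & ~R) = T & F = F
U <-> (~Q & (P & ~R)) = F <-> F = T
(P xor ~(S & ~R)) nand (U <-> (~Q & (P & ~R))) = T nand T = F
Hence #1 is false.

#2: Parsed as (~Q nor ~(U | R)) -> (P <-> (S <-> ~Q))

~Q = ~F = T
U | R = F | T = T
~(U | R) = ~T = F
~Q nor ~(U | R) = T nor F = F
~Q = ~F = T
S <-> ~Q = F <-> T = F
P <-> (S <-> ~Q) = F <-> F = T
(~Q nor ~(U | R)) -> (P <-> (S <-> ~Q)) = F -> T = T
Hence #2 is true.

#3: In symbols: (~U nor ~P) & ((~R nor S) <-> (~Q nand (P -> ~Q)))

~U = ~F = T
~P = ~F = T
~U nor ~P = T nor T = F
~R = ~T = F
~R nor S = F nor F = T
~Q = ~F = T
~Q = ~F = T
P -> ~Q = F -> T = T
~Q nand (P -> ~Q) = T nand T = F
(~R nor S) <-> (~Q nand (P -> ~Q)) = T <-> F = F
(~U nor ~P) & ((~R nor S) <-> (~Q nand (P -> ~Q))) = F & F = F
Thus #3 is false.

True statements: 1 (#2).

1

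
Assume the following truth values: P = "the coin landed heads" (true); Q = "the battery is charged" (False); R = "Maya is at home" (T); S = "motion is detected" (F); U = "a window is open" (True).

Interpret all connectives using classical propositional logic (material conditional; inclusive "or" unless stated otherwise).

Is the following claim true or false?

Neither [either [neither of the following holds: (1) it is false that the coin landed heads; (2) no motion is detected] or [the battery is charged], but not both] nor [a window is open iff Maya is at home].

This is ((¬P ↓ ¬S) ⊕ Q) ↓ (U ↔ R).

¬P = ¬T = F
¬S = ¬F = T
¬P ↓ ¬S = F ↓ T = F
(¬P ↓ ¬S) ⊕ Q = F ⊕ F = F
U ↔ R = T ↔ T = T
((¬P ↓ ¬S) ⊕ Q) ↓ (U ↔ R) = F ↓ T = F

The statement is false.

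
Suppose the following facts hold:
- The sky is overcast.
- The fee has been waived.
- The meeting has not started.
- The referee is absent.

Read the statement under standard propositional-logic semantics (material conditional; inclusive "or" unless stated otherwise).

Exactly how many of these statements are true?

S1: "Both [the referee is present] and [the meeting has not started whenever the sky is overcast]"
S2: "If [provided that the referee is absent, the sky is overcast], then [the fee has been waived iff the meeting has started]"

0

Let S = "the referee is present" (F), P = "the sky is overcast" (T), R = "the meeting has started" (F), Q = "the fee has been waived" (T).

S1: Formalization: S ∧ (P → ¬R)

¬R = ¬F = T
P → ¬R = T → T = T
S ∧ (P → ¬R) = F ∧ T = F
So S1 is false.

S2: In symbols: (¬S → P) → (Q ↔ R)

¬S = ¬F = T
¬S → P = T → T = T
Q ↔ R = T ↔ F = F
(¬S → P) → (Q ↔ R) = T → F = F
So S2 is false.

0 of the 2 statements are true (none).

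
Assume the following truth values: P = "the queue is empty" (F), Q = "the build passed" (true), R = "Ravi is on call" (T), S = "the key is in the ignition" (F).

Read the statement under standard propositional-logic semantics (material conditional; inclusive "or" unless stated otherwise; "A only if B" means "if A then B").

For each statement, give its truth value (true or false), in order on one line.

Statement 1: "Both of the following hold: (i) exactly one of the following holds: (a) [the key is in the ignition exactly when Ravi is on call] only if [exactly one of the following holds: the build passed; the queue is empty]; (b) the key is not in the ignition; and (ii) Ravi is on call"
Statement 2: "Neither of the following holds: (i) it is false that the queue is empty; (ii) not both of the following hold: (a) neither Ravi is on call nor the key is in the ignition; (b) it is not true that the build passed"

Statement 1 False / Statement 2 False

Statement 1: Formalization: (((S <-> R) -> (Q xor P)) xor ~S) & R

S <-> R = F <-> T = F
Q xor P = T xor F = T
(S <-> R) -> (Q xor P) = F -> T = T
~S = ~F = T
((S <-> R) -> (Q xor P)) xor ~S = T xor T = F
(((S <-> R) -> (Q xor P)) xor ~S) & R = F & T = F
Hence Statement 1 is false.

Statement 2: This is ~P nor ((R nor S) nand ~Q).

~P = ~F = T
R nor S = T nor F = F
~Q = ~T = F
(R nor S) nand ~Q = F nand F = T
~P nor ((R nor S) nand ~Q) = T nor T = F
Hence Statement 2 is false.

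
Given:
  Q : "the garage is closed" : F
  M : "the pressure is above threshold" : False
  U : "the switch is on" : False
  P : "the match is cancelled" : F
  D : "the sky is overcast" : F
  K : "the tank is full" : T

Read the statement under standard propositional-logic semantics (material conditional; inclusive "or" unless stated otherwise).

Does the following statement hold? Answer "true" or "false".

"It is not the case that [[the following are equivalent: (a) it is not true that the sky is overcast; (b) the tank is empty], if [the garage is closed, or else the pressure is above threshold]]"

The statement is false.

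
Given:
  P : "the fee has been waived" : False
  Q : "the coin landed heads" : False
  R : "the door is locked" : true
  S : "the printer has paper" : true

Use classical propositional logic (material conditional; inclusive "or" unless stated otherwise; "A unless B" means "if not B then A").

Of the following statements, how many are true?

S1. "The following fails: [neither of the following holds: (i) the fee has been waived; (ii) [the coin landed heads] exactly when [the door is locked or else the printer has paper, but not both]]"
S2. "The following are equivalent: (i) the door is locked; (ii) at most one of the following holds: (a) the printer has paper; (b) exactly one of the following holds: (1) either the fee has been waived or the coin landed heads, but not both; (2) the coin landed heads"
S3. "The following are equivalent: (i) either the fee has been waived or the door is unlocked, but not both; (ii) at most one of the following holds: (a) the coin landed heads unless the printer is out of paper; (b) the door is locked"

2

S1: In symbols: not (P nor (Q iff (R xor S)))

R xor S = True xor True = False
Q iff (R xor S) = False iff False = True
P nor (Q iff (R xor S)) = False nor True = False
not (P nor (Q iff (R xor S))) = not False = True
Hence S1 is true.

S2: In symbols: R iff (S nand ((P xor Q) xor Q))

P xor Q = False xor False = False
(P xor Q) xor Q = False xor False = False
S nand ((P xor Q) xor Q) = True nand False = True
R iff (S nand ((P xor Q) xor Q)) = True iff True = True
Thus S2 is true.

S3: This is (P xor not R) iff ((Q or not S) nand R).

not R = not True = False
P xor not R = False xor False = False
not S = not True = False
Q or not S = False or False = False
(Q or not S) nand R = False nand True = True
(P xor not R) iff ((Q or not S) nand R) = False iff True = False
Hence S3 is false.

Count: 2.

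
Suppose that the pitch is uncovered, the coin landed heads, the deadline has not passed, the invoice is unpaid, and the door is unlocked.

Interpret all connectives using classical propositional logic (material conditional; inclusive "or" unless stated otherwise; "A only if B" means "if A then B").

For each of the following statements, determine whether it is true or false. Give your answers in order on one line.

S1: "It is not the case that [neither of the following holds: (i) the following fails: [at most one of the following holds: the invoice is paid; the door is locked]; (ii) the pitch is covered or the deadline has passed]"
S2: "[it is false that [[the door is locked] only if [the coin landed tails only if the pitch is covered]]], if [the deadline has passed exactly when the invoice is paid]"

S1 false / S2 false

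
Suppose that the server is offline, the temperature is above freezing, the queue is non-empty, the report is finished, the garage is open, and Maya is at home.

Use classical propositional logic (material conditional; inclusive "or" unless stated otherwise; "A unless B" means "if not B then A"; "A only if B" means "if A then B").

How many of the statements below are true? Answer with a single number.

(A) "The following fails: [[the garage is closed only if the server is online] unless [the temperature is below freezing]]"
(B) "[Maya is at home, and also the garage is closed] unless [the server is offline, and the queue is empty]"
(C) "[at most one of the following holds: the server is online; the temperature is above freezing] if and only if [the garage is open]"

1

Let D = "the garage is closed" (False), N = "the server is online" (False), W = "the temperature is below freezing" (False), V = "Maya is at home" (True), R = "the queue is empty" (False).

(A): Parsed as not ((D -> N) or W)

D -> N = False -> False = True
(D -> N) or W = True or False = True
not ((D -> N) or W) = not True = False
So (A) is false.

(B): In symbols: (V and D) or (not N and R)

V and D = True and False = False
not N = not False = True
not N and R = True and False = False
(V and D) or (not N and R) = False or False = False
So (B) is false.

(C): Parsed as (N nand not W) iff not D

not W = not False = True
N nand not W = False nand True = True
not D = not False = True
(N nand not W) iff not D = True iff True = True
Thus (C) is true.

True statements: 1 ((C)).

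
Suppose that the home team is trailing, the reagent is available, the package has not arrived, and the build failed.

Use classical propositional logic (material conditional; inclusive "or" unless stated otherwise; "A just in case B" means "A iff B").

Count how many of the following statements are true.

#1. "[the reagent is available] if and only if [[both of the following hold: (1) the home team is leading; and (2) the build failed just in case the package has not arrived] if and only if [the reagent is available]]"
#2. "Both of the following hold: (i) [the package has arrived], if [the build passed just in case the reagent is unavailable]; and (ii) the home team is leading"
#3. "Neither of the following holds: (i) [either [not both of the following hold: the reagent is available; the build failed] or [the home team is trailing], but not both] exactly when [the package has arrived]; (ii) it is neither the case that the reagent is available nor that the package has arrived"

Let S = "the reagent is available" (T), G = "the home team is leading" (F), D = "the build passed" (F), M = "the package has arrived" (F).

#1: This is S ↔ ((G ∧ (¬D ↔ ¬M)) ↔ S).

¬D = ¬F = T
¬M = ¬F = T
¬D ↔ ¬M = T ↔ T = T
G ∧ (¬D ↔ ¬M) = F ∧ T = F
(G ∧ (¬D ↔ ¬M)) ↔ S = F ↔ T = F
S ↔ ((G ∧ (¬D ↔ ¬M)) ↔ S) = T ↔ F = F
So #1 is false.

#2: This is ((D ↔ ¬S) → M) ∧ G.

¬S = ¬T = F
D ↔ ¬S = F ↔ F = T
(D ↔ ¬S) → M = T → F = F
((D ↔ ¬S) → M) ∧ G = F ∧ F = F
So #2 is false.

#3: This is (((S ↑ ¬D) ⊕ ¬G) ↔ M) ↓ (S ↓ M).

¬D = ¬F = T
S ↑ ¬D = T ↑ T = F
¬G = ¬F = T
(S ↑ ¬D) ⊕ ¬G = F ⊕ T = T
((S ↑ ¬D) ⊕ ¬G) ↔ M = T ↔ F = F
S ↓ M = T ↓ F = F
(((S ↑ ¬D) ⊕ ¬G) ↔ M) ↓ (S ↓ M) = F ↓ F = T
Hence #3 is true.

True statements: 1 (#3).

1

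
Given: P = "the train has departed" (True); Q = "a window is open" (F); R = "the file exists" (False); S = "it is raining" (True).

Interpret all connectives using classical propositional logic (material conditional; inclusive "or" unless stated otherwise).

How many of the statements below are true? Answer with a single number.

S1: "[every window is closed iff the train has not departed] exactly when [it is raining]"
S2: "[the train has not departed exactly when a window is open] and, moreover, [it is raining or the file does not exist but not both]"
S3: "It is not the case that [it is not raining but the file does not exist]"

S1: Parsed as (¬Q ↔ ¬P) ↔ S

¬Q = ¬F = T
¬P = ¬T = F
¬Q ↔ ¬P = T ↔ F = F
(¬Q ↔ ¬P) ↔ S = F ↔ T = F
So S1 is false.

S2: Parsed as (¬P ↔ Q) ∧ (S ⊕ ¬R)

¬P = ¬T = F
¬P ↔ Q = F ↔ F = T
¬R = ¬F = T
S ⊕ ¬R = T ⊕ T = F
(¬P ↔ Q) ∧ (S ⊕ ¬R) = T ∧ F = F
So S2 is false.

S3: This is ¬(¬S ∧ ¬R).

¬S = ¬T = F
¬R = ¬F = T
¬S ∧ ¬R = F ∧ T = F
¬(¬S ∧ ¬R) = ¬F = T
Thus S3 is true.

Count: 1.

1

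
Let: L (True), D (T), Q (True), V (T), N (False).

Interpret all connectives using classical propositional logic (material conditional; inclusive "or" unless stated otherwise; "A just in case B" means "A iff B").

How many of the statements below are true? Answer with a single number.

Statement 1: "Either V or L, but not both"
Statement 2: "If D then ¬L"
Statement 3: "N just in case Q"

Statement 1: Formalization: V ⊕ L

V ⊕ L = T ⊕ T = F
Thus Statement 1 is false.

Statement 2: In symbols: D → ¬L

¬L = ¬T = F
D → ¬L = T → F = F
Thus Statement 2 is false.

Statement 3: Formalization: N ↔ Q

N ↔ Q = F ↔ T = F
Thus Statement 3 is false.

Count: 0.

0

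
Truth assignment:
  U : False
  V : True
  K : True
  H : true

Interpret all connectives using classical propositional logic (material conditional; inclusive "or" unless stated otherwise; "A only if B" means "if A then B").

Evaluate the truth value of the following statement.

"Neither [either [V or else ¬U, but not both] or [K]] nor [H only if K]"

False

This is ((V xor not U) or K) nor (H -> K).

not U = not False = True
V xor not U = True xor True = False
(V xor not U) or K = False or True = True
H -> K = True -> True = True
((V xor not U) or K) nor (H -> K) = True nor True = False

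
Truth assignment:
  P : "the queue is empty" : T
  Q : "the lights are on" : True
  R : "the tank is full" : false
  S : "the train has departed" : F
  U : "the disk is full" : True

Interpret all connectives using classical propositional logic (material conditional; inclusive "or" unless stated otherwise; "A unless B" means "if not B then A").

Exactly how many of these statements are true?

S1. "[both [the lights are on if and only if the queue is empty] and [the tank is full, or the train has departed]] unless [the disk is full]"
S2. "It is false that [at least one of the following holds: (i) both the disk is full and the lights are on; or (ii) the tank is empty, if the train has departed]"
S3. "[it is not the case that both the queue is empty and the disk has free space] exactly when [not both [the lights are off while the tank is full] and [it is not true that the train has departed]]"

S1: In symbols: ((Q iff P) and (R or S)) or U

Q iff P = True iff True = True
R or S = False or False = False
(Q iff P) and (R or S) = True and False = False
((Q iff P) and (R or S)) or U = False or True = True
Thus S1 is true.

S2: In symbols: not ((U and Q) or (S -> not R))

U and Q = True and True = True
not R = not False = True
S -> not R = False -> True = True
(U and Q) or (S -> not R) = True or True = True
not ((U and Q) or (S -> not R)) = not True = False
So S2 is false.

S3: Formalization: (P nand not U) iff ((not Q and R) nand not S)

not U = not True = False
P nand not U = True nand False = True
not Q = not True = False
not Q and R = False and False = False
not S = not False = True
(not Q and R) nand not S = False nand True = True
(P nand not U) iff ((not Q and R) nand not S) = True iff True = True
Thus S3 is true.

2 of the 3 statements are true (S1, S3).

2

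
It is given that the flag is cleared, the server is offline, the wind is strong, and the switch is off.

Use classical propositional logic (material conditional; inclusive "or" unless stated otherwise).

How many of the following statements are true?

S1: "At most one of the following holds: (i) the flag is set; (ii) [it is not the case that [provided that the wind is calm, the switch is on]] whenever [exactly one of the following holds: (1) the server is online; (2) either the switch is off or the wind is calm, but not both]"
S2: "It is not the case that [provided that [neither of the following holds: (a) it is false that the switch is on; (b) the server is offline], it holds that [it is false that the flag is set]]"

Let R = "the flag is set" (False), V = "the server is online" (False), Q = "the switch is on" (False), G = "the wind is strong" (True).

S1: Parsed as R nand ((V xor (not Q xor not G)) -> not (not G -> Q))

not Q = not False = True
not G = not True = False
not Q xor not G = True xor False = True
V xor (not Q xor not G) = False xor True = True
not G = not True = False
not G -> Q = False -> False = True
not (not G -> Q) = not True = False
(V xor (not Q xor not G)) -> not (not G -> Q) = True -> False = False
R nand ((V xor (not Q xor not G)) -> not (not G -> Q)) = False nand False = True
Hence S1 is true.

S2: Formalization: not ((not Q nor not V) -> not R)

not Q = not False = True
not V = not False = True
not Q nor not V = True nor True = False
not R = not False = True
(not Q nor not V) -> not R = False -> True = True
not ((not Q nor not V) -> not R) = not True = False
Thus S2 is false.

Count: 1.

1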